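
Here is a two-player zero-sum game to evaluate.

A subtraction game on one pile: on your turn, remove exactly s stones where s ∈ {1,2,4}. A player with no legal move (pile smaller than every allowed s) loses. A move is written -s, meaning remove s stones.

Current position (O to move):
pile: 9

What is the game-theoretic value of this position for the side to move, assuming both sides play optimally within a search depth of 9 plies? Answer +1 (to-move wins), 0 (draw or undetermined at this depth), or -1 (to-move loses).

value(9, O) = -1

p1 O@[9]: -1[8]-1* -2[7]-1 -4[5]-1
p2 X@[8]: -1[7]-1 -2[6]+1* -4[4]-1
p3 O@[6]: -1[5]-1* -2[4]-1 -4[2]-1
p4 X@[5]: -1[4]-1 -2[3]+1* -4[1]-1
p5 O@[3]: -1[2]-1* -2[1]-1
p6 X@[2]: -1[1]-1 -2[0]+1*
p7 O@[0] terminal -1; root [9] d9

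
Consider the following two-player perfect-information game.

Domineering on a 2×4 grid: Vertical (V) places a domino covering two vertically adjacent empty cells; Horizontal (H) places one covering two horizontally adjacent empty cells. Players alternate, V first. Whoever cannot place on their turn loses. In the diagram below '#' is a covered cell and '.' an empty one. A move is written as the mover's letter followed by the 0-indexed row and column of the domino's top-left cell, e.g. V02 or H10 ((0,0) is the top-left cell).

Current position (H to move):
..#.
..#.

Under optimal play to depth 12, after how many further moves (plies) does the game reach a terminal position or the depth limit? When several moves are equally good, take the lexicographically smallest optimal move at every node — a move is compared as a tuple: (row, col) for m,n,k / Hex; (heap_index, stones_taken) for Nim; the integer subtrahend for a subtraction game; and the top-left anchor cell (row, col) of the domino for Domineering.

PV length from [..#./..#.]: 3 plies

[..#./..#.] H move#1: H00:+1/###./..#.*, H10:+1/..#./###.
[###./..#.] V move#2: V03:-1/####/..##*
[####/..##] H move#3: H10:+1/####/####*
[####/####] end (terminal -1, V#4); searched ..#./..#. to 12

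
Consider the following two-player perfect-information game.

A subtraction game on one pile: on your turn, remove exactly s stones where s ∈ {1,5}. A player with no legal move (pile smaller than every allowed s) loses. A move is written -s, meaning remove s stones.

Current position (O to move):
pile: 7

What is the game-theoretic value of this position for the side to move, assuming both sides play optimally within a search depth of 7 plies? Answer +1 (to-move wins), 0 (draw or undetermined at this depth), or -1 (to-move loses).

[7] O move#1: -1:+1/6*, -5:+1/2
[6] X move#2: -1:-1/5*, -5:-1/1
[5] O move#3: -1:+1/4*, -5:+1/0
[4] X move#4: -1:-1/3*
[3] O move#5: -1:+1/2*
[2] X move#6: -1:-1/1*
[1] O move#7: -1:+1/0*
[0] end (terminal -1, X#8); searched 7 to 7

value(7, O) = +1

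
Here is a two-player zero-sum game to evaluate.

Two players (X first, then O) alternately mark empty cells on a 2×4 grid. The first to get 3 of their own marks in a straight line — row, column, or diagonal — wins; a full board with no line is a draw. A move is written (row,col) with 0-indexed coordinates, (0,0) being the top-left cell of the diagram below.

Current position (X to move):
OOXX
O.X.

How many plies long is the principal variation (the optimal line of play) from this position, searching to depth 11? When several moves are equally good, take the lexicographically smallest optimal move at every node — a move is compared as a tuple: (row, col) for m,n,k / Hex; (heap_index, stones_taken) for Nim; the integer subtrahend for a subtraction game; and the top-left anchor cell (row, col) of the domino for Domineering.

ply 1, X at OOXX/O.X. | (1,1)=+0→OOXX/OXX.*; (1,3)=+0→OOXX/O.XX
ply 2, O at OOXX/OXX. | (1,3)=+0→OOXX/OXXO*
ply 3: OOXX/OXXO is terminal +0 (X); from OOXX/O.X. depth 11

PV length from [OOXX/O.X.]: 2 plies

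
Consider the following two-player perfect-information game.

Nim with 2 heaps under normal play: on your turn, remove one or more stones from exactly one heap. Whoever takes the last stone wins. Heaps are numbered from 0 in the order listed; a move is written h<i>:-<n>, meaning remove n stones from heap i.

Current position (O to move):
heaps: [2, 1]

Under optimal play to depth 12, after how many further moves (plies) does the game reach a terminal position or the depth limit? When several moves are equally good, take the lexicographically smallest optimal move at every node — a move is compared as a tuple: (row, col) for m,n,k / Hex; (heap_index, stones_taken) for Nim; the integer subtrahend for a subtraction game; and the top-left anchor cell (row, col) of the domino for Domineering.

ply 1, O at (2,1) | h0:-1=+1→(1,1)*; h0:-2=-1→(0,1); h1:-1=-1→(2,0)
ply 2, X at (1,1) | h0:-1=-1→(0,1)*; h1:-1=-1→(1,0)
ply 3, O at (0,1) | h1:-1=+1→(0,0)*
ply 4: (0,0) is terminal -1 (X); from (2,1) depth 12

PV length from [(2,1)]: 3 plies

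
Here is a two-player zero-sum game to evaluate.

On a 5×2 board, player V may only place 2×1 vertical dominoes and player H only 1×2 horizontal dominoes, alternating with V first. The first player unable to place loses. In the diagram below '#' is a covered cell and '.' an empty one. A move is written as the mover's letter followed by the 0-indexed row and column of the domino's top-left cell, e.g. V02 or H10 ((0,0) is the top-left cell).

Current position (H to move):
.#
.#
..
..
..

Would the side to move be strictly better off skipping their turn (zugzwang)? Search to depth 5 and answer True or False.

zugzwang(.#/.#/../../.., H) = False

ply 1, H at .#/.#/../../.. | H20=-1→.#/.#/##/../..; H30=+1→.#/.#/../##/..*; H40=-1→.#/.#/../../##
ply 2, V at .#/.#/../##/.. | V00=-1→##/##/../##/..*; V10=-1→.#/##/#./##/..
ply 3, H at ##/##/../##/.. | H20=+1→##/##/##/##/..*; H40=+1→##/##/../##/##
ply 4: ##/##/##/##/.. is terminal -1 (V); from .#/.#/../../.. depth 5
if H skipped the turn, V would face:
~ ply 1, V at .#/.#/../../.. | V00=-1→##/##/../../..; V10=-1→.#/##/#./../..; V20=+1→.#/.#/#./#./..*; V21=+1→.#/.#/.#/.#/..; V30=+1→.#/.#/../#./#.; V31=+1→.#/.#/../.#/.#
~ ply 2, H at .#/.#/#./#./.. | H40=-1→.#/.#/#./#./##*
~ ply 3, V at .#/.#/#./#./## | V00=+1→##/##/#./#./##*; V21=+1→.#/.#/##/##/##
~ ply 4: ##/##/#./#./## is terminal -1 (H); from .#/.#/../../.. depth 5
compare (H): move=+1 vs pass=-1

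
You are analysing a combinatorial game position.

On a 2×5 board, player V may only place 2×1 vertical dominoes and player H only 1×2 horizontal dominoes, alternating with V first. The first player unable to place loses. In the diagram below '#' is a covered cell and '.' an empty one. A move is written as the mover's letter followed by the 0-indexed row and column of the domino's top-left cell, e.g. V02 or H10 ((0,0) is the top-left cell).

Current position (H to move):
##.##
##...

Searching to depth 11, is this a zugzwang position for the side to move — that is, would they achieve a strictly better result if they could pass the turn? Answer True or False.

zugzwang(##.##/##..., H) = False

p1 H@[##.##/##...]: H12[##.##/####.]+1* H13[##.##/##.##]-1
p2 V@[##.##/####.] terminal -1; root [##.##/##...] d11
pass branch (V moves first from the same position):
  | p1 V@[##.##/##...]: V02[#####/###..]-1*
  | p2 H@[#####/###..]: H13[#####/#####]+1*
  | p3 V@[#####/#####] terminal -1; root [##.##/##...] d11
H moving scores +1; H passing scores +1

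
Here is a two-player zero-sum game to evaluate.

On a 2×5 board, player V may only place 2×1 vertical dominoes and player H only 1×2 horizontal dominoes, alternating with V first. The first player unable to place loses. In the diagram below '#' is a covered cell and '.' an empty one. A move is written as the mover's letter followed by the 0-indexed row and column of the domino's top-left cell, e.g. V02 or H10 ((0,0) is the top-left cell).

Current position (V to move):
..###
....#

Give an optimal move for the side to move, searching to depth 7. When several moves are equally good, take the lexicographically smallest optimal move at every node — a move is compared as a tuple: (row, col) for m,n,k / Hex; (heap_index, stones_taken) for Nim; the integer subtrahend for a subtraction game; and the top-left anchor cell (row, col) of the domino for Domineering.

V's best at [..###/....#]: V01

[..###/....#] V move#1: V00:-1/#.###/#...#, V01:+1/.####/.#..#*
[.####/.#..#] H move#2: H12:-1/.####/.####*
[.####/.####] V move#3: V00:+1/#####/#####*
[#####/#####] end (terminal -1, H#4); searched ..###/....# to 7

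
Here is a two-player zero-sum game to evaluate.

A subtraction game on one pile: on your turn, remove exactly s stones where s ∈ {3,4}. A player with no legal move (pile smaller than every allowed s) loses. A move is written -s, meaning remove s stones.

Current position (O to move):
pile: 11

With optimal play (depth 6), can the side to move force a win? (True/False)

O winning at [11]: True

p1 O@[11]: -3[8]+1* -4[7]+1
p2 X@[8]: -3[5]-1* -4[4]-1
p3 O@[5]: -3[2]+1* -4[1]+1
p4 X@[2] terminal -1; root [11] d6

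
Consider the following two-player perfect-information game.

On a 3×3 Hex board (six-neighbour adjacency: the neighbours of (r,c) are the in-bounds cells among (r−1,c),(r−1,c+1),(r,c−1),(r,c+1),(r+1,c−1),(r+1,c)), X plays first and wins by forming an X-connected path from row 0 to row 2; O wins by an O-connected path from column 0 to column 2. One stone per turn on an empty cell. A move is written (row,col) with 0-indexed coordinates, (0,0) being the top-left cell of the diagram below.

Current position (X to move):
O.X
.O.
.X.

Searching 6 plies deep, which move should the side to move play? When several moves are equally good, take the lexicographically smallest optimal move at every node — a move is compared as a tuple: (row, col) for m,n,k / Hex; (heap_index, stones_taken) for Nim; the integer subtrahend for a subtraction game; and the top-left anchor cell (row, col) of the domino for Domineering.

[O.X/.O./.X.] X move#1: (0,1):-1/OXX/.O./.X., (1,0):-1/O.X/XO./.X., (1,2):+1/O.X/.OX/.X.*, (2,0):-1/O.X/.O./XX., (2,2):-1/O.X/.O./.XX
[O.X/.OX/.X.] end (terminal -1, O#2); searched O.X/.O./.X. to 6

X's best at [O.X/.O./.X.]: (1,2)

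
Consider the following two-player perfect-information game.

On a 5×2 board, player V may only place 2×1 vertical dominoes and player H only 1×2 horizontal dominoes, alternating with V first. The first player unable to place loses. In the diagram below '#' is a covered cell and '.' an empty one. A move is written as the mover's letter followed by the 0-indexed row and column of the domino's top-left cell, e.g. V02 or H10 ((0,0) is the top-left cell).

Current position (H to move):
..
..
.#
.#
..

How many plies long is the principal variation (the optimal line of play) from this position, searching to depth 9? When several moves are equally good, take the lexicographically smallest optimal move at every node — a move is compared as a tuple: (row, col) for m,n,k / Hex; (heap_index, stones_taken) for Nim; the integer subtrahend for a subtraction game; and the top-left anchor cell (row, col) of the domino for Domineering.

ply 1, H at ../../.#/.#/.. | H00=+1→##/../.#/.#/..*; H10=+1→../##/.#/.#/..; H40=-1→../../.#/.#/##
ply 2, V at ##/../.#/.#/.. | V10=-1→##/#./##/.#/..*; V20=-1→##/../##/##/..; V30=-1→##/../.#/##/#.
ply 3, H at ##/#./##/.#/.. | H40=+1→##/#./##/.#/##*
ply 4: ##/#./##/.#/## is terminal -1 (V); from ../../.#/.#/.. depth 9

PV length from [../../.#/.#/..]: 3 plies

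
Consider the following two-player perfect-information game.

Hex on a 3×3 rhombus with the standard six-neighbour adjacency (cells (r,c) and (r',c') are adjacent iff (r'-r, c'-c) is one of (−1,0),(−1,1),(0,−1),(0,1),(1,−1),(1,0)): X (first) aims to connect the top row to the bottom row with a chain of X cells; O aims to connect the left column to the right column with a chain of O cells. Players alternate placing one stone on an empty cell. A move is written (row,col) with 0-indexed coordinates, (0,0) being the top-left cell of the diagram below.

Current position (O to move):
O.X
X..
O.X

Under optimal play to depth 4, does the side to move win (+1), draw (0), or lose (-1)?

ply 1, O at O.X/X../O.X | (0,1)=-1→OOX/X../O.X; (1,1)=-1→O.X/XO./O.X; (1,2)=+1→O.X/X.O/O.X*; (2,1)=-1→O.X/X../OOX
ply 2, X at O.X/X.O/O.X | (0,1)=-1→OXX/X.O/O.X*; (1,1)=-1→O.X/XXO/O.X; (2,1)=-1→O.X/X.O/OXX
ply 3, O at OXX/X.O/O.X | (1,1)=+1→OXX/XOO/O.X*; (2,1)=+1→OXX/X.O/OOX
ply 4: OXX/XOO/O.X is terminal -1 (X); from O.X/X../O.X depth 4

value(O.X/X../O.X, O) = +1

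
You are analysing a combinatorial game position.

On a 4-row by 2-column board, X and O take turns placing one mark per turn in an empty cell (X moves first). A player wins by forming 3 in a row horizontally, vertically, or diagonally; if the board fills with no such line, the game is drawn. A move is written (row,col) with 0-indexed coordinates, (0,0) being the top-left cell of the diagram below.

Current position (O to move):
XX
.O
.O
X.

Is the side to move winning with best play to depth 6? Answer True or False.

ply 1, O at XX/.O/.O/X. | (1,0)=+0→XX/OO/.O/X.; (2,0)=+0→XX/.O/OO/X.; (3,1)=+1→XX/.O/.O/XO*
ply 2: XX/.O/.O/XO is terminal -1 (X); from XX/.O/.O/X. depth 6

O winning at [XX/.O/.O/X.]: True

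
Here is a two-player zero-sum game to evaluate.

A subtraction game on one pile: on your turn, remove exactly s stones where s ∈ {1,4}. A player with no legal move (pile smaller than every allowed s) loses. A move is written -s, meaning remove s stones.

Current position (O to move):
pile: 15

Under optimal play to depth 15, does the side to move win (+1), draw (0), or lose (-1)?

ply 1, O at 15 | -1=-1→14*; -4=-1→11
ply 2, X at 14 | -1=-1→13; -4=+1→10*
ply 3, O at 10 | -1=-1→9*; -4=-1→6
ply 4, X at 9 | -1=-1→8; -4=+1→5*
ply 5, O at 5 | -1=-1→4*; -4=-1→1
ply 6, X at 4 | -1=-1→3; -4=+1→0*
ply 7: 0 is terminal -1 (O); from 15 depth 15

value(15, O) = -1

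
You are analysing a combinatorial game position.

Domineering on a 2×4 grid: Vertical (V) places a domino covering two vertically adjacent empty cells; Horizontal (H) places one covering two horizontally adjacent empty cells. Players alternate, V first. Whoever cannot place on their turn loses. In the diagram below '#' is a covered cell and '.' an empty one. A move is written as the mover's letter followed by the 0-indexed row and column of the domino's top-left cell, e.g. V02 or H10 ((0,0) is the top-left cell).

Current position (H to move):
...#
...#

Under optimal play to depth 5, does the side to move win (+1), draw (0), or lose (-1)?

p1 H@[...#/...#]: H00[##.#/...#]+1* H01[.###/...#]+1 H10[...#/##.#]+1 H11[...#/.###]+1
p2 V@[##.#/...#]: V02[####/..##]-1*
p3 H@[####/..##]: H10[####/####]+1*
p4 V@[####/####] terminal -1; root [...#/...#] d5

value(...#/...#, H) = +1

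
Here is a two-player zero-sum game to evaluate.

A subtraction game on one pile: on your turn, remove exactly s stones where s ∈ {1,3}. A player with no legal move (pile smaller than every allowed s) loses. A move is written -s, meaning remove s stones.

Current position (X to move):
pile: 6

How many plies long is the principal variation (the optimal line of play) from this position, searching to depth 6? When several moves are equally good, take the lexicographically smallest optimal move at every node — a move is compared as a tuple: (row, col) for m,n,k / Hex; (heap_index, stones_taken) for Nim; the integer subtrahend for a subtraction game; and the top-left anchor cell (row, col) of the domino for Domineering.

ply 1, X at 6 | -1=-1→5*; -3=-1→3
ply 2, O at 5 | -1=+1→4*; -3=+1→2
ply 3, X at 4 | -1=-1→3*; -3=-1→1
ply 4, O at 3 | -1=+1→2*; -3=+1→0
ply 5, X at 2 | -1=-1→1*
ply 6, O at 1 | -1=+1→0*
ply 7: 0 is terminal -1 (X); from 6 depth 6

PV length from [6]: 6 plies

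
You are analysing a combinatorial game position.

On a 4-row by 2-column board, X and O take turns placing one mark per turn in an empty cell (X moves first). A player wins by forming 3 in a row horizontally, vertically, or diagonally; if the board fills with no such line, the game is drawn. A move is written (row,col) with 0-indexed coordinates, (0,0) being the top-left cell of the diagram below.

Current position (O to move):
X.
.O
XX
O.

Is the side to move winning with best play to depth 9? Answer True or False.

p1 O@[X./.O/XX/O.]: (0,1)[XO/.O/XX/O.]-1 (1,0)[X./OO/XX/O.]+0* (3,1)[X./.O/XX/OO]-1
p2 X@[X./OO/XX/O.]: (0,1)[XX/OO/XX/O.]+0* (3,1)[X./OO/XX/OX]+0
p3 O@[XX/OO/XX/O.]: (3,1)[XX/OO/XX/OO]+0*
p4 X@[XX/OO/XX/OO] terminal +0; root [X./.O/XX/O.] d9

O winning at [X./.O/XX/O.]: False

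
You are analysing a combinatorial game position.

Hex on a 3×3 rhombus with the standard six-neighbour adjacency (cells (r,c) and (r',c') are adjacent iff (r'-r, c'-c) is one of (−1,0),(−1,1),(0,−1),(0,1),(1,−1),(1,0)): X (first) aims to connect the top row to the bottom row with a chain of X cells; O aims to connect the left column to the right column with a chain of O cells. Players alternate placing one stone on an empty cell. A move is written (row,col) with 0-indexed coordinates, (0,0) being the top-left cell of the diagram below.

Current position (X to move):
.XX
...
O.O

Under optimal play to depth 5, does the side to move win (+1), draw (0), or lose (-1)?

value(.XX/.../O.O, X) = +1

[.XX/.../O.O] X move#1: (0,0):-1/XXX/.../O.O, (1,0):-1/.XX/X../O.O, (1,1):-1/.XX/.X./O.O, (1,2):-1/.XX/..X/O.O, (2,1):+1/.XX/.../OXO*
[.XX/.../OXO] O move#2: (0,0):-1/OXX/.../OXO*, (1,0):-1/.XX/O../OXO, (1,1):-1/.XX/.O./OXO, (1,2):-1/.XX/..O/OXO
[OXX/.../OXO] X move#3: (1,0):+1/OXX/X../OXO*, (1,1):+1/OXX/.X./OXO, (1,2):+1/OXX/..X/OXO
[OXX/X../OXO] O move#4: (1,1):-1/OXX/XO./OXO*, (1,2):-1/OXX/X.O/OXO
[OXX/XO./OXO] X move#5: (1,2):+1/OXX/XOX/OXO*
[OXX/XOX/OXO] end (terminal -1, O#6); searched .XX/.../O.O to 5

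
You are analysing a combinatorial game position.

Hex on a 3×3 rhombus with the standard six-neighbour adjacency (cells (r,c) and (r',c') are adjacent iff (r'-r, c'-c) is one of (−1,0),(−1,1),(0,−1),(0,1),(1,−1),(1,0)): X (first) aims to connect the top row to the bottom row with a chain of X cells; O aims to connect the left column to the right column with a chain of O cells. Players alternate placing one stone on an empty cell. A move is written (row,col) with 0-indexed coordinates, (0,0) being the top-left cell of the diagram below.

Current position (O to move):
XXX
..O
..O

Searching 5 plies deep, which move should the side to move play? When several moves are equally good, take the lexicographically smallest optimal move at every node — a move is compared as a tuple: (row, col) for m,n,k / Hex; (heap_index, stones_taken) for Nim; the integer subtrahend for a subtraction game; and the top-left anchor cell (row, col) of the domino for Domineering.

O's best at [XXX/..O/..O]: (1,1)

[XXX/..O/..O] O move#1: (1,0):-1/XXX/O.O/..O, (1,1):+1/XXX/.OO/..O*, (2,0):+1/XXX/..O/O.O, (2,1):-1/XXX/..O/.OO
[XXX/.OO/..O] X move#2: (1,0):-1/XXX/XOO/..O*, (2,0):-1/XXX/.OO/X.O, (2,1):-1/XXX/.OO/.XO
[XXX/XOO/..O] O move#3: (2,0):+1/XXX/XOO/O.O*, (2,1):-1/XXX/XOO/.OO
[XXX/XOO/O.O] end (terminal -1, X#4); searched XXX/..O/..O to 5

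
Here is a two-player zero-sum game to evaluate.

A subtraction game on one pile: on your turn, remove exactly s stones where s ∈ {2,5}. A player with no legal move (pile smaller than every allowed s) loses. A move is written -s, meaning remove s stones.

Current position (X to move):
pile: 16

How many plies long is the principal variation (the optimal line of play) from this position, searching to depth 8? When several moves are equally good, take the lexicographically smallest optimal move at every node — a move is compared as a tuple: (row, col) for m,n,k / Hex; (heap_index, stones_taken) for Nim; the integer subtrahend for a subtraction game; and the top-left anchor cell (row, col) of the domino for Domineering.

PV length from [16]: 5 plies

[16] X move#1: -2:+1/14*, -5:+1/11
[14] O move#2: -2:-1/12*, -5:-1/9
[12] X move#3: -2:-1/10, -5:+1/7*
[7] O move#4: -2:-1/5*, -5:-1/2
[5] X move#5: -2:-1/3, -5:+1/0*
[0] end (terminal -1, O#6); searched 16 to 8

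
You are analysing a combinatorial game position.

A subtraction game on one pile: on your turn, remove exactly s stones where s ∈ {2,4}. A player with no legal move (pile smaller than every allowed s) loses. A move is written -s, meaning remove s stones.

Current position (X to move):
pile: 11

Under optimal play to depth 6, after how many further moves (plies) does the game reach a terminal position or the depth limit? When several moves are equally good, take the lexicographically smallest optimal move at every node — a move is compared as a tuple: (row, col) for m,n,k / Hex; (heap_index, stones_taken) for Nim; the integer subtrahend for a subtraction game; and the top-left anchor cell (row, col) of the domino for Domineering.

p1 X@[11]: -2[9]-1 -4[7]+1*
p2 O@[7]: -2[5]-1* -4[3]-1
p3 X@[5]: -2[3]-1 -4[1]+1*
p4 O@[1] terminal -1; root [11] d6

PV length from [11]: 3 plies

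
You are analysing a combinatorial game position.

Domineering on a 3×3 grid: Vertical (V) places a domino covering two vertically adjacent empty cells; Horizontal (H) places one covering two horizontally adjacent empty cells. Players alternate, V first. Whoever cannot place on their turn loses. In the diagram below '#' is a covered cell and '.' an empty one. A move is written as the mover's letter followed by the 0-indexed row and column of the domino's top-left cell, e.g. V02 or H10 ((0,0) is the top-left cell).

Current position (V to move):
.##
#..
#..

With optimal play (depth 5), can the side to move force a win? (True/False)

V winning at [.##/#../#..]: True

[.##/#../#..] V move#1: V11:+1/.##/##./##.*, V12:+1/.##/#.#/#.#
[.##/##./##.] end (terminal -1, H#2); searched .##/#../#.. to 5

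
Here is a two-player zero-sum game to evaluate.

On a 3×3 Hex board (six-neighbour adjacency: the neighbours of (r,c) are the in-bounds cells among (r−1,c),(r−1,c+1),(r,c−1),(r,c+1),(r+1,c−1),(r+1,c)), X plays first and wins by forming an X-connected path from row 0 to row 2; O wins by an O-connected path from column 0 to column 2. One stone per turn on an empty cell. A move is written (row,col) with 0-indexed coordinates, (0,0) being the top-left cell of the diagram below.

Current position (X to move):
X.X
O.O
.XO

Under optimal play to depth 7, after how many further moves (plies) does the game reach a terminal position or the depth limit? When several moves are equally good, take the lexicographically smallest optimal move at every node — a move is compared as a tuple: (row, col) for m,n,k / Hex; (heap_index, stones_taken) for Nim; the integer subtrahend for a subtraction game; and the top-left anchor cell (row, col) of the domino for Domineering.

PV length from [X.X/O.O/.XO]: 1 ply

[X.X/O.O/.XO] X move#1: (0,1):-1/XXX/O.O/.XO, (1,1):+1/X.X/OXO/.XO*, (2,0):-1/X.X/O.O/XXO
[X.X/OXO/.XO] end (terminal -1, O#2); searched X.X/O.O/.XO to 7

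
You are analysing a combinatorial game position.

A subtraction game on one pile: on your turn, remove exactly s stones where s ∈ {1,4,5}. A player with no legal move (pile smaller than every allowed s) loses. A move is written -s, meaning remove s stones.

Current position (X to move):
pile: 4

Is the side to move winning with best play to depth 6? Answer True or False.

X winning at [4]: True

[4] X move#1: -1:-1/3, -4:+1/0*
[0] end (terminal -1, O#2); searched 4 to 6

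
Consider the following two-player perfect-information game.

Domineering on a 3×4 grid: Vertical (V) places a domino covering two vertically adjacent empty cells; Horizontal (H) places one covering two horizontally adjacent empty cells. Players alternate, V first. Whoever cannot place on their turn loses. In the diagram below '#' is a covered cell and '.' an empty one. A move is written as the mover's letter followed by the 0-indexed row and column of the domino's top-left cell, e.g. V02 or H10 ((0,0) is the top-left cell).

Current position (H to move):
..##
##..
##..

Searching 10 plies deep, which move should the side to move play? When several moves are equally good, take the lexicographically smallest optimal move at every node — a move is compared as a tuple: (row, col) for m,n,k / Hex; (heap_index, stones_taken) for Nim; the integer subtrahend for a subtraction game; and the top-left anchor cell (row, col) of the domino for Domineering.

H's best at [..##/##../##..]: H12

[..##/##../##..] H move#1: H00:-1/####/##../##.., H12:+1/..##/####/##..*, H22:+1/..##/##../####
[..##/####/##..] end (terminal -1, V#2); searched ..##/##../##.. to 10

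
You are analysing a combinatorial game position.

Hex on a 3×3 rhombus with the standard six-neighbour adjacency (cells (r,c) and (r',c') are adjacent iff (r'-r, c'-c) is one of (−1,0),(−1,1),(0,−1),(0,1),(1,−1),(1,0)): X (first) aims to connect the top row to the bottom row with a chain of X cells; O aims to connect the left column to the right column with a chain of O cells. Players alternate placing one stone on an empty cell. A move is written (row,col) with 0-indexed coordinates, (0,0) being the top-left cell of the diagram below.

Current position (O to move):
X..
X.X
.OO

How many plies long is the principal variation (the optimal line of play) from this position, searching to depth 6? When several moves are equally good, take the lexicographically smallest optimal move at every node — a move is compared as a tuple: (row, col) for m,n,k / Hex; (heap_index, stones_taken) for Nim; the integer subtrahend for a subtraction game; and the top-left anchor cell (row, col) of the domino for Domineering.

PV length from [X../X.X/.OO]: 1 ply

ply 1, O at X../X.X/.OO | (0,1)=-1→XO./X.X/.OO; (0,2)=-1→X.O/X.X/.OO; (1,1)=-1→X../XOX/.OO; (2,0)=+1→X../X.X/OOO*
ply 2: X../X.X/OOO is terminal -1 (X); from X../X.X/.OO depth 6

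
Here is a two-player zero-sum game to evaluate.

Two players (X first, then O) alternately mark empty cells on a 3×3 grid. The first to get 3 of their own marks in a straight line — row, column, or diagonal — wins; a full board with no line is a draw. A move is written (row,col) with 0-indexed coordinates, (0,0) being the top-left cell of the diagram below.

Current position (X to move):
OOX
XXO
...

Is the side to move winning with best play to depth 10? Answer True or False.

ply 1, X at OOX/XXO/... | (2,0)=+1→OOX/XXO/X..*; (2,1)=+0→OOX/XXO/.X.; (2,2)=+0→OOX/XXO/..X
ply 2: OOX/XXO/X.. is terminal -1 (O); from OOX/XXO/... depth 10

X winning at [OOX/XXO/...]: True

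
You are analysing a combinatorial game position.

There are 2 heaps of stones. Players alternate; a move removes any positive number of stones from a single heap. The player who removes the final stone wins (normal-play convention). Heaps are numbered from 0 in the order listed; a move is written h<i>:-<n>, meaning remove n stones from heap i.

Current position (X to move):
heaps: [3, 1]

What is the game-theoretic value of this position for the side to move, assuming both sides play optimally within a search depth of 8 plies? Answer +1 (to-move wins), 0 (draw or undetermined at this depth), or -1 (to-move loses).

value((3,1), X) = +1

[(3,1)] X move#1: h0:-1:-1/(2,1), h0:-2:+1/(1,1)*, h0:-3:-1/(0,1), h1:-1:-1/(3,0)
[(1,1)] O move#2: h0:-1:-1/(0,1)*, h1:-1:-1/(1,0)
[(0,1)] X move#3: h1:-1:+1/(0,0)*
[(0,0)] end (terminal -1, O#4); searched (3,1) to 8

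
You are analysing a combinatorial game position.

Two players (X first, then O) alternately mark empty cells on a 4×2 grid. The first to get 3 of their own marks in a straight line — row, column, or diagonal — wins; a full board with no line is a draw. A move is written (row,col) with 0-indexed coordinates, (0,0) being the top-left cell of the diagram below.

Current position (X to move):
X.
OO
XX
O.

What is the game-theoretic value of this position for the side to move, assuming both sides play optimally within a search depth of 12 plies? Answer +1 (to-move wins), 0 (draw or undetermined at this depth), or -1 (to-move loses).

p1 X@[X./OO/XX/O.]: (0,1)[XX/OO/XX/O.]+0* (3,1)[X./OO/XX/OX]+0
p2 O@[XX/OO/XX/O.]: (3,1)[XX/OO/XX/OO]+0*
p3 X@[XX/OO/XX/OO] terminal +0; root [X./OO/XX/O.] d12

value(X./OO/XX/O., X) = 0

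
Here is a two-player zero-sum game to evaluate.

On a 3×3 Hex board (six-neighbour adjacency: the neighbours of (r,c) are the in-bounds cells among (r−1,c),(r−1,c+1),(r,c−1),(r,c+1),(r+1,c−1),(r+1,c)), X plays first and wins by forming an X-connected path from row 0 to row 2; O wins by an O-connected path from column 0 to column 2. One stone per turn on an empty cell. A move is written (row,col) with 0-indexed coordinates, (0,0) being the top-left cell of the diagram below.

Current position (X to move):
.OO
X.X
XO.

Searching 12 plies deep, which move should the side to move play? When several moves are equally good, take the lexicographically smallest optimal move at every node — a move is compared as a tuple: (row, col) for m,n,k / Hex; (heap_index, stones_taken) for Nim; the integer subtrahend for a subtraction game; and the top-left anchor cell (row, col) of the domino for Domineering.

p1 X@[.OO/X.X/XO.]: (0,0)[XOO/X.X/XO.]+1* (1,1)[.OO/XXX/XO.]-1 (2,2)[.OO/X.X/XOX]-1
p2 O@[XOO/X.X/XO.] terminal -1; root [.OO/X.X/XO.] d12

X's best at [.OO/X.X/XO.]: (0,0)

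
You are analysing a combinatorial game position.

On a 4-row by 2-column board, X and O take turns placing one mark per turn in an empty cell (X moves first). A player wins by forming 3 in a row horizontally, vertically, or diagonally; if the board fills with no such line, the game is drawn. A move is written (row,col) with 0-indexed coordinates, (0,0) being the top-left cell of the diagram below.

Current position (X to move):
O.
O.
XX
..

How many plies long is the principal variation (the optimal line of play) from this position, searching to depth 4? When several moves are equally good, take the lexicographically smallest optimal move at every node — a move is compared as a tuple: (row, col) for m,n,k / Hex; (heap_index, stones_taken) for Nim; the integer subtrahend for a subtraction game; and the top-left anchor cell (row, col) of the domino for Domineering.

[O./O./XX/..] X move#1: (0,1):+0/OX/O./XX/.., (1,1):+1/O./OX/XX/..*, (3,0):+0/O./O./XX/X., (3,1):+0/O./O./XX/.X
[O./OX/XX/..] O move#2: (0,1):-1/OO/OX/XX/..*, (3,0):-1/O./OX/XX/O., (3,1):-1/O./OX/XX/.O
[OO/OX/XX/..] X move#3: (3,0):+0/OO/OX/XX/X., (3,1):+1/OO/OX/XX/.X*
[OO/OX/XX/.X] end (terminal -1, O#4); searched O./O./XX/.. to 4

PV length from [O./O./XX/..]: 3 plies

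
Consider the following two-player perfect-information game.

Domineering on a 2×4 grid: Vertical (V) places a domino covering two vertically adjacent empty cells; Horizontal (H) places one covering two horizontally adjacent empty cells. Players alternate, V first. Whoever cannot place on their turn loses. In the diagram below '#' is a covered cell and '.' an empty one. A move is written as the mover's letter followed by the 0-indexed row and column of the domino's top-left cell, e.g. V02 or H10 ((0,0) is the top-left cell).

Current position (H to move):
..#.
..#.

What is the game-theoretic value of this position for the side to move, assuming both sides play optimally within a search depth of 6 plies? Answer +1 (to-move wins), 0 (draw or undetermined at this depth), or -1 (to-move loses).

ply 1, H at ..#./..#. | H00=+1→###./..#.*; H10=+1→..#./###.
ply 2, V at ###./..#. | V03=-1→####/..##*
ply 3, H at ####/..## | H10=+1→####/####*
ply 4: ####/#### is terminal -1 (V); from ..#./..#. depth 6

value(..#./..#., H) = +1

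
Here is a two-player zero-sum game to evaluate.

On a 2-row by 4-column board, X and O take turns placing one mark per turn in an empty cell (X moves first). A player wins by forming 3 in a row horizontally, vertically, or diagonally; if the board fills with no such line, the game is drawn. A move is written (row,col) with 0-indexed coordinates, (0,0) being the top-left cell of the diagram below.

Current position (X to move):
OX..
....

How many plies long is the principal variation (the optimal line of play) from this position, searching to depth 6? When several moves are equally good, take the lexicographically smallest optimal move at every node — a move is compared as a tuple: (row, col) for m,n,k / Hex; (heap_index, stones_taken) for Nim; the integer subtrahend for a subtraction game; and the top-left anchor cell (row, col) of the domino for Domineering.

[OX../....] X move#1: (0,2):+0/OXX./....*, (0,3):+0/OX.X/...., (1,0):+0/OX../X..., (1,1):+0/OX../.X.., (1,2):+0/OX../..X., (1,3):+0/OX../...X
[OXX./....] O move#2: (0,3):+0/OXXO/....*, (1,0):-1/OXX./O..., (1,1):-1/OXX./.O.., (1,2):-1/OXX./..O., (1,3):-1/OXX./...O
[OXXO/....] X move#3: (1,0):+0/OXXO/X...*, (1,1):+0/OXXO/.X.., (1,2):+0/OXXO/..X., (1,3):+0/OXXO/...X
[OXXO/X...] O move#4: (1,1):+0/OXXO/XO..*, (1,2):+0/OXXO/X.O., (1,3):+0/OXXO/X..O
[OXXO/XO..] X move#5: (1,2):+0/OXXO/XOX.*, (1,3):+0/OXXO/XO.X
[OXXO/XOX.] O move#6: (1,3):+0/OXXO/XOXO*
[OXXO/XOXO] end (terminal +0, X#7); searched OX../.... to 6

PV length from [OX../....]: 6 plies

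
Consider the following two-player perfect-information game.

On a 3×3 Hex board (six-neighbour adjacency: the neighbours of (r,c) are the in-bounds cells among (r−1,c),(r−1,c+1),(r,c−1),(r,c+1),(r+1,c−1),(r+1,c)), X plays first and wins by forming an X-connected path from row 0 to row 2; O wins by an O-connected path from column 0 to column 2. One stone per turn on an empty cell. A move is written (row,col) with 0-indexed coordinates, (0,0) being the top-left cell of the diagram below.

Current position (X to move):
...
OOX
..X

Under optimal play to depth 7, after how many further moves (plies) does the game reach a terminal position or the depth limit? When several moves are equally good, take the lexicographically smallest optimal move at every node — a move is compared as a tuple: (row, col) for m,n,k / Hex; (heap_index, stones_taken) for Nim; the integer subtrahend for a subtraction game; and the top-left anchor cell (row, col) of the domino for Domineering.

PV length from [.../OOX/..X]: 1 ply

[.../OOX/..X] X move#1: (0,0):-1/X../OOX/..X, (0,1):-1/.X./OOX/..X, (0,2):+1/..X/OOX/..X*, (2,0):-1/.../OOX/X.X, (2,1):-1/.../OOX/.XX
[..X/OOX/..X] end (terminal -1, O#2); searched .../OOX/..X to 7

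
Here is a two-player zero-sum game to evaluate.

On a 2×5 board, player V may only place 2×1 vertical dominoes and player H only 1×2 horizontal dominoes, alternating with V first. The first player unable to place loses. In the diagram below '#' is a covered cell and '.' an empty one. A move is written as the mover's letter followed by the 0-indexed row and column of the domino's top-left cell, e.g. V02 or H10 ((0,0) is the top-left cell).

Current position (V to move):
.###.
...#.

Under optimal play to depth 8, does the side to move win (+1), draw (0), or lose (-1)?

value(.###./...#., V) = +1

[.###./...#.] V move#1: V00:+1/####./#..#.*, V04:-1/.####/...##
[####./#..#.] H move#2: H11:-1/####./####.*
[####./####.] V move#3: V04:+1/#####/#####*
[#####/#####] end (terminal -1, H#4); searched .###./...#. to 8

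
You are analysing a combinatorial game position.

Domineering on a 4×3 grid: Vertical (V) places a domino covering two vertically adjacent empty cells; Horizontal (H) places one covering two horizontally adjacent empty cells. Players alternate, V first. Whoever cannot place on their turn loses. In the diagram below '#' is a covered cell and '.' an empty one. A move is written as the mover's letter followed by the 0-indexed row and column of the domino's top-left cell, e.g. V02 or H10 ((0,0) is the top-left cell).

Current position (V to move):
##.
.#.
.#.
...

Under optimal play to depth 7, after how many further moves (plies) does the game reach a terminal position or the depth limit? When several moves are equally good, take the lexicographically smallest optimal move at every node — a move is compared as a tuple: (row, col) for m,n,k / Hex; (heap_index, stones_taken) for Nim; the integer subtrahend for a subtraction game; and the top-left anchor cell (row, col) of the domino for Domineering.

PV length from [##./.#./.#./...]: 3 plies

ply 1, V at ##./.#./.#./... | V02=+1→###/.##/.#./...*; V10=+1→##./##./##./...; V12=+1→##./.##/.##/...; V20=+1→##./.#./##./#..; V22=+1→##./.#./.##/..#
ply 2, H at ###/.##/.#./... | H30=-1→###/.##/.#./##.*; H31=-1→###/.##/.#./.##
ply 3, V at ###/.##/.#./##. | V10=+1→###/###/##./##.*; V22=+1→###/.##/.##/###
ply 4: ###/###/##./##. is terminal -1 (H); from ##./.#./.#./... depth 7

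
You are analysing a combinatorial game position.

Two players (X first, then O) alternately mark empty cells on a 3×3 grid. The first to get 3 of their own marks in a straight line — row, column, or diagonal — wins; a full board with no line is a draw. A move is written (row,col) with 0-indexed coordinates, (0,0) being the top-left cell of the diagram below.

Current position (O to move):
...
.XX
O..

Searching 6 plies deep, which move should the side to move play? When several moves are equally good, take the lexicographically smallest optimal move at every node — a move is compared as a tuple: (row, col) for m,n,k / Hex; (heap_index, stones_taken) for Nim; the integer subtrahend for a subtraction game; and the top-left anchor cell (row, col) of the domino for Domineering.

O's best at [.../.XX/O..]: (1,0)

p1 O@[.../.XX/O..]: (0,0)[O../.XX/O..]-1 (0,1)[.O./.XX/O..]-1 (0,2)[..O/.XX/O..]-1 (1,0)[.../OXX/O..]+0* (2,1)[.../.XX/OO.]-1 (2,2)[.../.XX/O.O]-1
p2 X@[.../OXX/O..]: (0,0)[X../OXX/O..]+0* (0,1)[.X./OXX/O..]-1 (0,2)[..X/OXX/O..]-1 (2,1)[.../OXX/OX.]-1 (2,2)[.../OXX/O.X]-1
p3 O@[X../OXX/O..]: (0,1)[XO./OXX/O..]-1 (0,2)[X.O/OXX/O..]-1 (2,1)[X../OXX/OO.]-1 (2,2)[X../OXX/O.O]+0*
p4 X@[X../OXX/O.O]: (0,1)[XX./OXX/O.O]-1 (0,2)[X.X/OXX/O.O]-1 (2,1)[X../OXX/OXO]+0*
p5 O@[X../OXX/OXO]: (0,1)[XO./OXX/OXO]+0* (0,2)[X.O/OXX/OXO]-1
p6 X@[XO./OXX/OXO]: (0,2)[XOX/OXX/OXO]+0*
p7 O@[XOX/OXX/OXO] terminal +0; root [.../.XX/O..] d6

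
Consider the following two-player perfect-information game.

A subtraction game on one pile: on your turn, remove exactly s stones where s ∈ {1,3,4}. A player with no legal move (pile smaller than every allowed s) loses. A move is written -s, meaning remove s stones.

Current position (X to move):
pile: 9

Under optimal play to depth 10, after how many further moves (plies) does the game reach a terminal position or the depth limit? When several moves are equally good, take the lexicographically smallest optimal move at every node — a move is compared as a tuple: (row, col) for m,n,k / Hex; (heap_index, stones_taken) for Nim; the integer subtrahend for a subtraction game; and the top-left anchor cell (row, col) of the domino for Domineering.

PV length from [9]: 6 plies

[9] X move#1: -1:-1/8*, -3:-1/6, -4:-1/5
[8] O move#2: -1:+1/7*, -3:-1/5, -4:-1/4
[7] X move#3: -1:-1/6*, -3:-1/4, -4:-1/3
[6] O move#4: -1:-1/5, -3:-1/3, -4:+1/2*
[2] X move#5: -1:-1/1*
[1] O move#6: -1:+1/0*
[0] end (terminal -1, X#7); searched 9 to 10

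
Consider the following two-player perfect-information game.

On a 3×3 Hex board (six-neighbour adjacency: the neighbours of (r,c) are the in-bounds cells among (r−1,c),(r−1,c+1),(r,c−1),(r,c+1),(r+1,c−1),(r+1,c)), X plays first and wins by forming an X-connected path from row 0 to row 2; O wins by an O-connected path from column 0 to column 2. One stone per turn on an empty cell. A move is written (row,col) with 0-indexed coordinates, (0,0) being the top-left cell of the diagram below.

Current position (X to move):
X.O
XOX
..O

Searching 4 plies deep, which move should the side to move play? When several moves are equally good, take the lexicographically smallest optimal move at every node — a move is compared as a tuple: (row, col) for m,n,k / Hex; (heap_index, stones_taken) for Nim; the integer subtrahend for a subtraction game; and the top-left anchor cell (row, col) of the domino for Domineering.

X's best at [X.O/XOX/..O]: (2,0)

[X.O/XOX/..O] X move#1: (0,1):-1/XXO/XOX/..O, (2,0):+1/X.O/XOX/X.O*, (2,1):-1/X.O/XOX/.XO
[X.O/XOX/X.O] end (terminal -1, O#2); searched X.O/XOX/..O to 4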